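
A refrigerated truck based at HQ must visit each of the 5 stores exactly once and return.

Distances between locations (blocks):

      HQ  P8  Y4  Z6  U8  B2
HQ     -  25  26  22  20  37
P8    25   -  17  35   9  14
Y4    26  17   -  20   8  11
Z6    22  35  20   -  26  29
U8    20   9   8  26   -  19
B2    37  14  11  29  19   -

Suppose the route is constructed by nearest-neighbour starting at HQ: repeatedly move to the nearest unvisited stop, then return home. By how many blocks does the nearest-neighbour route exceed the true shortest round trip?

From HQ: U8=20, Z6=22, P8=25, Y4=26, B2=37 → choose U8 (20).
From U8: Y4=8, P8=9, B2=19, Z6=26 → choose Y4 (8).
From Y4: B2=11, P8=17, Z6=20 → choose B2 (11).
From B2: P8=14, Z6=29 → choose P8 (14).
From P8: Z6=35 → choose Z6 (35).
NN route HQ → U8 → Y4 → B2 → P8 → Z6 → HQ costs 110.
Optimal: HQ → Z6 → Y4 → B2 → P8 → U8 → HQ costs 96 (by enumerating all 60 distinct tours).
Excess = 110 − 96 = 14.

Excess over optimum: 14 blocks.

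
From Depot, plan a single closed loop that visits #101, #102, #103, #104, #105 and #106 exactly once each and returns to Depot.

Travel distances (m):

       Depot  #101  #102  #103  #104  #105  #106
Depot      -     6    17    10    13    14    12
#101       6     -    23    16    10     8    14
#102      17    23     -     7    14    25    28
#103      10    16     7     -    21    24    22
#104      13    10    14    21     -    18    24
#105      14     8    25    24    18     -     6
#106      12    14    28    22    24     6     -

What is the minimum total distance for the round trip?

Minimum total distance: 67 m.

There are 360 distinct closed tours to check (reversals are equivalent).
Depot → #101 → #102 → #103 → #104 → #105 → #106 → Depot: 6+23+7+21+18+6+12 = 93
Depot → #101 → #102 → #103 → #104 → #106 → #105 → Depot: 6+23+7+21+24+6+14 = 101
Depot → #101 → #102 → #103 → #105 → #104 → #106 → Depot: 6+23+7+24+18+24+12 = 114
Depot → #101 → #102 → #103 → #105 → #106 → #104 → Depot: 6+23+7+24+6+24+13 = 103
Depot → #101 → #102 → #103 → #106 → #104 → #105 → Depot: 6+23+7+22+24+18+14 = 114
Depot → #101 → #102 → #103 → #106 → #105 → #104 → Depot: 6+23+7+22+6+18+13 = 95
Depot → #101 → #102 → #104 → #103 → #105 → #106 → Depot: 6+23+14+21+24+6+12 = 106
Depot → #101 → #102 → #104 → #103 → #106 → #105 → Depot: 6+23+14+21+22+6+14 = 106
… (352 more)
Depot → #103 → #102 → #104 → #101 → #105 → #106 → Depot: 10+7+14+10+8+6+12 = 67  ← best
The minimum is 67.
One optimal route: Depot → #103 → #102 → #104 → #101 → #105 → #106 → Depot (or its reverse).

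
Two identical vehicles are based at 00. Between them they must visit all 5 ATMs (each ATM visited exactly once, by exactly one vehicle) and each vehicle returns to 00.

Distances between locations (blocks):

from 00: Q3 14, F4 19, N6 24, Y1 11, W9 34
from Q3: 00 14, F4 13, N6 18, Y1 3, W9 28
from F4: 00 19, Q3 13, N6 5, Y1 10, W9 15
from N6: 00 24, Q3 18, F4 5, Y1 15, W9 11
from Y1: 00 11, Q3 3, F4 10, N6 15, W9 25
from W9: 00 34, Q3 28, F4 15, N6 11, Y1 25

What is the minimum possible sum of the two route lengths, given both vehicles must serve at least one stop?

97 blocks — the smallest possible combined total.

There are 2^4 − 1 = 15 ways to divide the 5 stops into two non-empty groups. For each, the best each vehicle can do is its own shortest tour through its group:
  {Q3} + {F4, N6, Y1, W9}: 28 + 71 = 99
  {F4} + {Q3, N6, Y1, W9}: 38 + 77 = 115
  {Q3, F4} + {N6, Y1, W9}: 46 + 71 = 117
  {N6} + {Q3, F4, Y1, W9}: 48 + 76 = 124
  {Q3, N6} + {F4, Y1, W9}: 56 + 70 = 126
  {F4, N6} + {Q3, Y1, W9}: 48 + 76 = 124
  … (15 splits in total)
  {Q3, Y1} + {F4, N6, W9}: 28 + 69 = 97  ← best
Best: vehicle 1 00 → Q3 → Y1 → 00 = 28; vehicle 2 00 → F4 → N6 → W9 → 00 = 69; combined 97.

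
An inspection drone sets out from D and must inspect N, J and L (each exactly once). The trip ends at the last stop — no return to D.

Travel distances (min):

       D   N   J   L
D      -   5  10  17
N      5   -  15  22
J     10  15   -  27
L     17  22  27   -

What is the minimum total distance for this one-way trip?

Minimum one-way distance = 47 min.

There are 3! = 6 possible orderings.
D→N→J→L: 5+15+27 = 47
D→N→L→J: 5+22+27 = 54
D→J→N→L: 10+15+22 = 47
D→J→L→N: 10+27+22 = 59
D→L→N→J: 17+22+15 = 54
D→L→J→N: 17+27+15 = 59
The minimum is 47.
One shortest path: D → N → J → L.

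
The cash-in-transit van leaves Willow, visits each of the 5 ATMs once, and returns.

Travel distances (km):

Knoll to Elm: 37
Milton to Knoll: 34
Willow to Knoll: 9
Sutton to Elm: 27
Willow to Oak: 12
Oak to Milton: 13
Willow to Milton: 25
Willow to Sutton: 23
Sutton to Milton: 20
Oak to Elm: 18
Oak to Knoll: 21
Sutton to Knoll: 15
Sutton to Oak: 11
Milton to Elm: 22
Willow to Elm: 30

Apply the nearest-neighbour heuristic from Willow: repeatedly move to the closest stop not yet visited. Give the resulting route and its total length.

Willow → [Knoll:9 / Oak:12 / Sutton:23 / Milton:25 / Elm:30] → Knoll (9)
Knoll → [Sutton:15 / Oak:21 / Milton:34 / Elm:37] → Sutton (15)
Sutton → [Oak:11 / Milton:20 / Elm:27] → Oak (11)
Oak → [Milton:13 / Elm:18] → Milton (13)
Milton → [Elm:22] → Elm (22)
Return Elm→Willow: 30.
Total = 9 + 15 + 11 + 13 + 22 + 30 = 100.

Total distance 100 km via the nearest-neighbour route Willow → Knoll → Sutton → Oak → Milton → Elm → Willow.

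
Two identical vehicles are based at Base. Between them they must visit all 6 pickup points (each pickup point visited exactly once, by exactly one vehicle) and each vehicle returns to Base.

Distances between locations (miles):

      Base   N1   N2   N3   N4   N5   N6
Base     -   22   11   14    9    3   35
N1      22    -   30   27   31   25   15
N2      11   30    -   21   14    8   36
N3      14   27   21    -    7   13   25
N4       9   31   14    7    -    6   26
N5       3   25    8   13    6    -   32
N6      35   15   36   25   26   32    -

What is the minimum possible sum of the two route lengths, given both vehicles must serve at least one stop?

Check every non-empty split of the stops between the two vehicles; for each half take its own optimal tour:
  {N1} + {N2, N3, N4, N5, N6}: 44 + 88 = 132
  {N2} + {N1, N3, N4, N5, N6}: 22 + 78 = 100
  {N1, N2} + {N3, N4, N5, N6}: 63 + 74 = 137
  {N3} + {N1, N2, N4, N5, N6}: 28 + 88 = 116
  {N1, N3} + {N2, N4, N5, N6}: 63 + 82 = 145
  {N2, N3} + {N1, N4, N5, N6}: 46 + 72 = 118
  … (31 splits in total)
Best: vehicle 1 Base → N2 → Base = 22; vehicle 2 Base → N1 → N6 → N3 → N4 → N5 → Base = 78; combined 100.

Minimum combined distance: 100 miles.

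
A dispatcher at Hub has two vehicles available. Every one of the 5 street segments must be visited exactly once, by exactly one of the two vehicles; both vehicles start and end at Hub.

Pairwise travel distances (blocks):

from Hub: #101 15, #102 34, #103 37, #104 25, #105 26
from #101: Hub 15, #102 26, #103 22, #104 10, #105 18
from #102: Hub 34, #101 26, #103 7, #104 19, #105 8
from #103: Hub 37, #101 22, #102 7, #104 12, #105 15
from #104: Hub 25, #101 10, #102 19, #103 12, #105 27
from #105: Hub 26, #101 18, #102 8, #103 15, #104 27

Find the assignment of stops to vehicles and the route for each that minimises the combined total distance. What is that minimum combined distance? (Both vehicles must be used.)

108 blocks — the smallest possible combined total.

Try each way of splitting the stops between the two vehicles (each non-empty) and, for each split, find the best tour for each vehicle:
  {#101} + {#102, #103, #104, #105}: 30 + 78 = 108
  {#102} + {#101, #103, #104, #105}: 68 + 78 = 146
  {#101, #102} + {#103, #104, #105}: 75 + 78 = 153
  {#103} + {#101, #102, #104, #105}: 74 + 78 = 152
  {#101, #103} + {#102, #104, #105}: 74 + 78 = 152
  {#102, #103} + {#101, #104, #105}: 78 + 78 = 156
  … (15 splits in total)
Best: vehicle 1 Hub → #101 → Hub = 30; vehicle 2 Hub → #104 → #103 → #102 → #105 → Hub = 78; combined 108.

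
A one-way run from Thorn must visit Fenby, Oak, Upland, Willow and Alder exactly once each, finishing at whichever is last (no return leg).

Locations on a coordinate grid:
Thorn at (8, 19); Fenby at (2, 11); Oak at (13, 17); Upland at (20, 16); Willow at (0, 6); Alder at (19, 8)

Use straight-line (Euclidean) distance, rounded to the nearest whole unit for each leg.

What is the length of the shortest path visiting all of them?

42 — the minimum one-way total.

There are 5! = 120 possible orderings.
Thorn→Fenby→Oak→Upland→Willow→Alder: 10+13+7+22+19 = 71
Thorn→Fenby→Oak→Upland→Alder→Willow: 10+13+7+8+19 = 57
Thorn→Fenby→Oak→Willow→Upland→Alder: 10+13+17+22+8 = 70
Thorn→Fenby→Oak→Willow→Alder→Upland: 10+13+17+19+8 = 67
Thorn→Fenby→Oak→Alder→Upland→Willow: 10+13+11+8+22 = 64
Thorn→Fenby→Oak→Alder→Willow→Upland: 10+13+11+19+22 = 75
Thorn→Fenby→Upland→Oak→Willow→Alder: 10+19+7+17+19 = 72
Thorn→Fenby→Upland→Oak→Alder→Willow: 10+19+7+11+19 = 66
Thorn→Fenby→Upland→Willow→Oak→Alder: 10+19+22+17+11 = 79
Thorn→Fenby→Upland→Willow→Alder→Oak: 10+19+22+19+11 = 81
Thorn→Fenby→Upland→Alder→Oak→Willow: 10+19+8+11+17 = 65
Thorn→Fenby→Upland→Alder→Willow→Oak: 10+19+8+19+17 = 73
Thorn→Fenby→Willow→Oak→Upland→Alder: 10+5+17+7+8 = 47
Thorn→Fenby→Willow→Oak→Alder→Upland: 10+5+17+11+8 = 51
… (106 more)
Thorn→Oak→Upland→Alder→Fenby→Willow: 5+7+8+17+5 = 42  ← best
The minimum is 42.
One shortest path: Thorn → Oak → Upland → Alder → Fenby → Willow.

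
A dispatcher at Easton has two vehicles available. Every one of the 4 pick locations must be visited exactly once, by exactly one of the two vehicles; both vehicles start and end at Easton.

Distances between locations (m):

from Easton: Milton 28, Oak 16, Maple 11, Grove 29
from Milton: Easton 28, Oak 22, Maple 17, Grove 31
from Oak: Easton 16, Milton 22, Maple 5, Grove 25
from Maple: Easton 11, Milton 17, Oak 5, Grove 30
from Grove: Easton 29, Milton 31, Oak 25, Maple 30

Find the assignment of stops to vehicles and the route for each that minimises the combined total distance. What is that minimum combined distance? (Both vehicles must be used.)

120 m — the smallest possible combined total.

There are 2^3 − 1 = 7 ways to divide the 4 stops into two non-empty groups. For each, the best each vehicle can do is its own shortest tour through its group:
  {Milton} + {Oak, Maple, Grove}: 56 + 70 = 126
  {Oak} + {Milton, Maple, Grove}: 32 + 88 = 120
  {Milton, Oak} + {Maple, Grove}: 66 + 70 = 136
  {Maple} + {Milton, Oak, Grove}: 22 + 98 = 120
  {Milton, Maple} + {Oak, Grove}: 56 + 70 = 126
  {Oak, Maple} + {Milton, Grove}: 32 + 88 = 120
  … (7 splits in total)
Best: vehicle 1 Easton → Oak → Easton = 32; vehicle 2 Easton → Maple → Milton → Grove → Easton = 88; combined 120.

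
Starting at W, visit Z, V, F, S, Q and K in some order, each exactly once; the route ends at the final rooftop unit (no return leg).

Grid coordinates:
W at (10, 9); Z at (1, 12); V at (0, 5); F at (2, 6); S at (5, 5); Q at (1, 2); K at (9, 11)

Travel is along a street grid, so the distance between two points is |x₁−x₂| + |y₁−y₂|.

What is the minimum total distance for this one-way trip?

There are 6! = 720 possible orderings.
W - Z - V - F - S - Q - K: 12+8+3+4+7+17 = 51
W - Z - V - F - S - K - Q: 12+8+3+4+10+17 = 54
W - Z - V - F - Q - S - K: 12+8+3+5+7+10 = 45
W - Z - V - F - Q - K - S: 12+8+3+5+17+10 = 55
W - Z - V - F - K - S - Q: 12+8+3+12+10+7 = 52
W - Z - V - F - K - Q - S: 12+8+3+12+17+7 = 59
W - Z - V - S - F - Q - K: 12+8+5+4+5+17 = 51
W - Z - V - S - F - K - Q: 12+8+5+4+12+17 = 58
… (712 more)
W - K - Z - F - S - V - Q: 3+9+7+4+5+4 = 32  ← best
The minimum is 32.
One shortest path: W → K → Z → F → S → V → Q.

32 — the minimum one-way total.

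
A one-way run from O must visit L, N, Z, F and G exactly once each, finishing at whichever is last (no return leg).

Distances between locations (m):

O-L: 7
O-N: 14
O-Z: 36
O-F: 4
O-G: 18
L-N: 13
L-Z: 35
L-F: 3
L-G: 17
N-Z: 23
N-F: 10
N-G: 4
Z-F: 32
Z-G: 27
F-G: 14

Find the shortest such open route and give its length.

There are 5! = 120 possible orderings.
O - L - N - Z - F - G: 7+13+23+32+14 = 89
O - L - N - Z - G - F: 7+13+23+27+14 = 84
O - L - N - F - Z - G: 7+13+10+32+27 = 89
O - L - N - F - G - Z: 7+13+10+14+27 = 71
O - L - N - G - Z - F: 7+13+4+27+32 = 83
O - L - N - G - F - Z: 7+13+4+14+32 = 70
O - L - Z - N - F - G: 7+35+23+10+14 = 89
O - L - Z - N - G - F: 7+35+23+4+14 = 83
O - L - Z - F - N - G: 7+35+32+10+4 = 88
O - L - Z - F - G - N: 7+35+32+14+4 = 92
O - L - Z - G - N - F: 7+35+27+4+10 = 83
O - L - Z - G - F - N: 7+35+27+14+10 = 93
O - L - F - N - Z - G: 7+3+10+23+27 = 70
O - L - F - N - G - Z: 7+3+10+4+27 = 51
… (106 more)
The minimum is 51.
One shortest path: O → L → F → N → G → Z.

Shortest open route: 51 m.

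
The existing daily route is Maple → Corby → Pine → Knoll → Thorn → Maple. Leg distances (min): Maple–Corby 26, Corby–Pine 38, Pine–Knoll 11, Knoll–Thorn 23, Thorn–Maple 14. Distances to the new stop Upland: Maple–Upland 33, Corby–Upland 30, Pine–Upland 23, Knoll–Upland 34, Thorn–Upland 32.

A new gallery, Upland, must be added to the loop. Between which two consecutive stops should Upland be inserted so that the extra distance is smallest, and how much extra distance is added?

Adding 15 min by placing Upland on the Corby–Pine leg.

Insertion cost between consecutive stops i–j is d(i,Upland) + d(Upland,j) − d(i,j):
  between Maple and Corby: 33 + 30 − 26 = 37
  between Corby and Pine: 30 + 23 − 38 = 15
  between Pine and Knoll: 23 + 34 − 11 = 46
  between Knoll and Thorn: 34 + 32 − 23 = 43
  between Thorn and Maple: 32 + 33 − 14 = 51
Cheapest insertion is between Corby and Pine, adding 15.
New total = 112 + 15 = 127.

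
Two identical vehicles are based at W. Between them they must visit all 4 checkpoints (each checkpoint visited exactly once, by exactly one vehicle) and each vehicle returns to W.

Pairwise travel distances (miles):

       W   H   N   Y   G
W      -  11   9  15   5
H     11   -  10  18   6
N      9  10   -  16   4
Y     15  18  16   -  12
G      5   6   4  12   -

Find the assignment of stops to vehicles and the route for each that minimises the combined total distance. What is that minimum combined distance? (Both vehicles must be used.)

60 miles — the smallest possible combined total.

Check every non-empty split of the stops between the two vehicles; for each half take its own optimal tour:
  {H} + {N, Y, G}: 22 + 40 = 62
  {N} + {H, Y, G}: 18 + 44 = 62
  {H, N} + {Y, G}: 30 + 32 = 62
  {Y} + {H, N, G}: 30 + 30 = 60
  {H, Y} + {N, G}: 44 + 18 = 62
  {N, Y} + {H, G}: 40 + 22 = 62
  … (7 splits in total)
Best: vehicle 1 W → Y → W = 30; vehicle 2 W → H → N → G → W = 30; combined 60.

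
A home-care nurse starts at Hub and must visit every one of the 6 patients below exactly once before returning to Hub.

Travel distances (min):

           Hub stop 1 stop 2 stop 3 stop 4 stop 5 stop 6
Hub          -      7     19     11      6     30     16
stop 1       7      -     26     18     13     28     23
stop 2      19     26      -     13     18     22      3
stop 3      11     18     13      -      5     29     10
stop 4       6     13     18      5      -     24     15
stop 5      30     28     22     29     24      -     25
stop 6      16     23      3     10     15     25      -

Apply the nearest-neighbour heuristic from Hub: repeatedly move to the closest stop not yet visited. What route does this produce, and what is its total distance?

81 min along Hub → stop 4 → stop 3 → stop 6 → stop 2 → stop 5 → stop 1 → Hub.

Hub → [stop 4:6 / stop 1:7 / stop 3:11 / stop 6:16 / stop 2:19 / stop 5:30] → stop 4 (6)
stop 4 → [stop 3:5 / stop 1:13 / stop 6:15 / stop 2:18 / stop 5:24] → stop 3 (5)
stop 3 → [stop 6:10 / stop 2:13 / stop 1:18 / stop 5:29] → stop 6 (10)
stop 6 → [stop 2:3 / stop 1:23 / stop 5:25] → stop 2 (3)
stop 2 → [stop 5:22 / stop 1:26] → stop 5 (22)
stop 5 → [stop 1:28] → stop 1 (28)
Return stop 1→Hub: 7.
Total = 6 + 5 + 10 + 3 + 22 + 28 + 7 = 81.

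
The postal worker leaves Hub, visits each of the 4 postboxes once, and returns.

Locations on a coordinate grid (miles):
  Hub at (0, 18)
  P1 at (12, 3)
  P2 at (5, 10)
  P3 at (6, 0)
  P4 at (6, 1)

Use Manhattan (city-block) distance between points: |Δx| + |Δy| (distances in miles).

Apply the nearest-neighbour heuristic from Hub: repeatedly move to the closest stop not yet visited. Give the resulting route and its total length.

Hub → [P2:13 / P4:23 / P3:24 / P1:27] → P2 (13)
P2 → [P4:10 / P3:11 / P1:14] → P4 (10)
P4 → [P3:1 / P1:8] → P3 (1)
P3 → [P1:9] → P1 (9)
Return P1→Hub: 27.
Total = 13 + 10 + 1 + 9 + 27 = 60.

Nearest-neighbour total = 60 miles; route Hub → P2 → P4 → P3 → P1 → Hub.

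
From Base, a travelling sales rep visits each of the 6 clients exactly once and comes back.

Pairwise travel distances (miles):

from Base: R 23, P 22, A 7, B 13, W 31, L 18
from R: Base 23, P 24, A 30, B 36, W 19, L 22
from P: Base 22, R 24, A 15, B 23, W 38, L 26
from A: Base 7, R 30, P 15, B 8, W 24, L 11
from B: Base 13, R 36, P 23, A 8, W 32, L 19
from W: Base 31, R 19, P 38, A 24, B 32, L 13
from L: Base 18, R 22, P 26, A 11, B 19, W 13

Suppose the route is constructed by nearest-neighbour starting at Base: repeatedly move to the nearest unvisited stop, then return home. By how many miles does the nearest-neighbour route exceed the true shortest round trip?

2 miles longer than the optimal tour.

Base: A=7, B=13, L=18, P=22, R=23, W=31 ⇒ A
A: B=8, L=11, P=15, W=24, R=30 ⇒ B
B: L=19, P=23, W=32, R=36 ⇒ L
L: W=13, R=22, P=26 ⇒ W
W: R=19, P=38 ⇒ R
R: P=24 ⇒ P
NN route Base → A → B → L → W → R → P → Base costs 112.
Optimal: Base → P → R → W → L → A → B → Base costs 110 (by enumerating all 360 distinct tours).
Excess = 112 − 110 = 2.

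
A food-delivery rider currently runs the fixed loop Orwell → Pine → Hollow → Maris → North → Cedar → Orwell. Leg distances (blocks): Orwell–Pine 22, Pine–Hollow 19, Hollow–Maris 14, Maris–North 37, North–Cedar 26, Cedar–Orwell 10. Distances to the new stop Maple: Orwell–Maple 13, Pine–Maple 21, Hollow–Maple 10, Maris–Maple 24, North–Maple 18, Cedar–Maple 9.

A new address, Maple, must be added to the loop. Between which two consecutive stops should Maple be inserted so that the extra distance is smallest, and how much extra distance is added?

Insertion cost between consecutive stops i–j is d(i,Maple) + d(Maple,j) − d(i,j):
  between Orwell and Pine: 13 + 21 − 22 = 12
  between Pine and Hollow: 21 + 10 − 19 = 12
  between Hollow and Maris: 10 + 24 − 14 = 20
  between Maris and North: 24 + 18 − 37 = 5
  between North and Cedar: 18 + 9 − 26 = 1
  between Cedar and Orwell: 9 + 13 − 10 = 12
Cheapest insertion is between North and Cedar, adding 1.
New total = 128 + 1 = 129.

+1 blocks — insert Maple between North and Cedar.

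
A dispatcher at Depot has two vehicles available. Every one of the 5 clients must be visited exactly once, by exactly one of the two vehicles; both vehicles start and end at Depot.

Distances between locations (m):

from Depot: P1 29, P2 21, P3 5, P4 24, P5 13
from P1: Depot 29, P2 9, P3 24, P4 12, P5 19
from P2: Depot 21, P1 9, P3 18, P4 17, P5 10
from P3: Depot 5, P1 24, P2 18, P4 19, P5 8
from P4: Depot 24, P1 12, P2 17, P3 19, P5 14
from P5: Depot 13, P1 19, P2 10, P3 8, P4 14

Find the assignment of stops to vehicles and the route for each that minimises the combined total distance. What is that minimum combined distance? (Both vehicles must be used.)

78 m — the smallest possible combined total.

Check every non-empty split of the stops between the two vehicles; for each half take its own optimal tour:
  {P1} + {P2, P3, P4, P5}: 58 + 64 = 122
  {P2} + {P1, P3, P4, P5}: 42 + 68 = 110
  {P1, P2} + {P3, P4, P5}: 59 + 51 = 110
  {P3} + {P1, P2, P4, P5}: 10 + 68 = 78
  {P1, P3} + {P2, P4, P5}: 58 + 64 = 122
  {P2, P3} + {P1, P4, P5}: 44 + 68 = 112
  … (15 splits in total)
Best: vehicle 1 Depot → P3 → Depot = 10; vehicle 2 Depot → P4 → P1 → P2 → P5 → Depot = 68; combined 78.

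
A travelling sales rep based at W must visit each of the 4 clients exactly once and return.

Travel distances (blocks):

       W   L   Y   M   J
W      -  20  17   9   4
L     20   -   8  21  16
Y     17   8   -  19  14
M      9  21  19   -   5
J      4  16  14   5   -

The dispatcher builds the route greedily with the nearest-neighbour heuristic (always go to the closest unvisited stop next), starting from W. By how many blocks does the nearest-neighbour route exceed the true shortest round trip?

W: J=4, M=9, Y=17, L=20 ⇒ J
J: M=5, Y=14, L=16 ⇒ M
M: Y=19, L=21 ⇒ Y
Y: L=8 ⇒ L
NN route W → J → M → Y → L → W costs 56.
Optimal: W → Y → L → M → J → W costs 55 (by enumerating all 12 distinct tours).
Excess = 56 − 55 = 1.

1 blocks longer than the optimal tour.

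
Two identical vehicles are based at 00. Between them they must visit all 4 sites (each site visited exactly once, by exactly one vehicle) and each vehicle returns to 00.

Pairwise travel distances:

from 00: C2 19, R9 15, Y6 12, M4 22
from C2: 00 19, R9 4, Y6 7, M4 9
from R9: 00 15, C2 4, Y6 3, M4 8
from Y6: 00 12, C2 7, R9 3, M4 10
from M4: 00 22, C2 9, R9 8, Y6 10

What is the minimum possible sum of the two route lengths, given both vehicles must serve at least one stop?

Minimum combined distance: 74.

Check every non-empty split of the stops between the two vehicles; for each half take its own optimal tour:
  {C2} + {R9, Y6, M4}: 38 + 45 = 83
  {R9} + {C2, Y6, M4}: 30 + 50 = 80
  {C2, R9} + {Y6, M4}: 38 + 44 = 82
  {Y6} + {C2, R9, M4}: 24 + 50 = 74
  {C2, Y6} + {R9, M4}: 38 + 45 = 83
  {R9, Y6} + {C2, M4}: 30 + 50 = 80
  … (7 splits in total)
Best: vehicle 1 00 → Y6 → 00 = 24; vehicle 2 00 → R9 → C2 → M4 → 00 = 50; combined 74.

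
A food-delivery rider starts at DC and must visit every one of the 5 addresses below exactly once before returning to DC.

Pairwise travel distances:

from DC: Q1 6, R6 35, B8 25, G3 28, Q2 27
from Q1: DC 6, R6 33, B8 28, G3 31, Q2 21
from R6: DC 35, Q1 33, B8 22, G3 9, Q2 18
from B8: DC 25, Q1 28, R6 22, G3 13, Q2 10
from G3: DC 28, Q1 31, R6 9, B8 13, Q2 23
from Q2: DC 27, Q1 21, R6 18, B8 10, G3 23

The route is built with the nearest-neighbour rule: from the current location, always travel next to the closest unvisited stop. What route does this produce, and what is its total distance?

Total distance 94 via the nearest-neighbour route DC → Q1 → Q2 → B8 → G3 → R6 → DC.

From DC: distances to unvisited — Q1=6, B8=25, Q2=27, G3=28, R6=35. Nearest is Q1 (6).
From Q1: distances to unvisited — Q2=21, B8=28, G3=31, R6=33. Nearest is Q2 (21).
From Q2: distances to unvisited — B8=10, R6=18, G3=23. Nearest is B8 (10).
From B8: distances to unvisited — G3=13, R6=22. Nearest is G3 (13).
From G3: distances to unvisited — R6=9. Nearest is R6 (9).
Return R6→DC: 35.
Total = 6 + 21 + 10 + 13 + 9 + 35 = 94.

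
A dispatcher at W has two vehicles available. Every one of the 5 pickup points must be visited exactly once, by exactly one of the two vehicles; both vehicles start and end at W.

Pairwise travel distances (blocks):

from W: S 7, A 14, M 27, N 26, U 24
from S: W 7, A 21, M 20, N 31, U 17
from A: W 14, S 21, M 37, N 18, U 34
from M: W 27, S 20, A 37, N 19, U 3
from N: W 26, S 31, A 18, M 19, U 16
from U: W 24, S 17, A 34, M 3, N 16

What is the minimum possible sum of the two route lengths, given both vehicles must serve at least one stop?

There are 2^4 − 1 = 15 ways to divide the 5 stops into two non-empty groups. For each, the best each vehicle can do is its own shortest tour through its group:
  {S} + {A, M, N, U}: 14 + 78 = 92
  {A} + {S, M, N, U}: 28 + 72 = 100
  {S, A} + {M, N, U}: 42 + 72 = 114
  {M} + {S, A, N, U}: 54 + 72 = 126
  {S, M} + {A, N, U}: 54 + 72 = 126
  {A, M} + {S, N, U}: 78 + 66 = 144
  … (15 splits in total)
Best: vehicle 1 W → S → W = 14; vehicle 2 W → A → N → M → U → W = 78; combined 92.

92 blocks — the smallest possible combined total.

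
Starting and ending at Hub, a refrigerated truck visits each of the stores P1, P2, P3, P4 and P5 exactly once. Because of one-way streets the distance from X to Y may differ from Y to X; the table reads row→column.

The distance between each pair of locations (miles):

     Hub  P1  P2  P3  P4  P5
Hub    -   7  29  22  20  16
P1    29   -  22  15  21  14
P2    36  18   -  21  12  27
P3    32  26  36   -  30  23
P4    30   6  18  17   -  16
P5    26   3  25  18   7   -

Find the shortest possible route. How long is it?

Minimum total distance: 99 miles.

Hub→P1→P2→P3→P4→P5→Hub: 7+22+21+30+16+26 = 122
Hub→P1→P2→P3→P5→P4→Hub: 7+22+21+23+7+30 = 110
Hub→P1→P2→P4→P3→P5→Hub: 7+22+12+17+23+26 = 107
Hub→P1→P2→P4→P5→P3→Hub: 7+22+12+16+18+32 = 107
Hub→P1→P2→P5→P3→P4→Hub: 7+22+27+18+30+30 = 134
Hub→P1→P2→P5→P4→P3→Hub: 7+22+27+7+17+32 = 112
Hub→P1→P3→P2→P4→P5→Hub: 7+15+36+12+16+26 = 112
Hub→P1→P3→P2→P5→P4→Hub: 7+15+36+27+7+30 = 122
Hub→P1→P3→P4→P2→P5→Hub: 7+15+30+18+27+26 = 123
Hub→P1→P3→P4→P5→P2→Hub: 7+15+30+16+25+36 = 129
Hub→P1→P3→P5→P2→P4→Hub: 7+15+23+25+12+30 = 112
Hub→P1→P3→P5→P4→P2→Hub: 7+15+23+7+18+36 = 106
Hub→P1→P4→P2→P3→P5→Hub: 7+21+18+21+23+26 = 116
Hub→P1→P4→P2→P5→P3→Hub: 7+21+18+27+18+32 = 123
… (106 more)
Hub→P1→P5→P4→P2→P3→Hub: 7+14+7+18+21+32 = 99  ← best
The minimum is 99.
One optimal route: Hub → P1 → P5 → P4 → P2 → P3 → Hub.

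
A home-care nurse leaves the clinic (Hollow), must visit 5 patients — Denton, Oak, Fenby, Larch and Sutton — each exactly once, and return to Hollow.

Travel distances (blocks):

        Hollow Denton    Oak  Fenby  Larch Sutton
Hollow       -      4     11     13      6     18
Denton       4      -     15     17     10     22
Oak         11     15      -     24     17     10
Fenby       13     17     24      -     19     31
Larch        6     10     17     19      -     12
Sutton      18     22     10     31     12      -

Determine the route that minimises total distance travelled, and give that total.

73 blocks — the shortest possible round trip.

There are 60 distinct closed tours to check (reversals are equivalent).
Hollow-Denton-Oak-Fenby-Larch-Sutton-Hollow: 4+15+24+19+12+18 = 92
Hollow-Denton-Oak-Fenby-Sutton-Larch-Hollow: 4+15+24+31+12+6 = 92
Hollow-Denton-Oak-Larch-Fenby-Sutton-Hollow: 4+15+17+19+31+18 = 104
Hollow-Denton-Oak-Larch-Sutton-Fenby-Hollow: 4+15+17+12+31+13 = 92
Hollow-Denton-Oak-Sutton-Fenby-Larch-Hollow: 4+15+10+31+19+6 = 85
Hollow-Denton-Oak-Sutton-Larch-Fenby-Hollow: 4+15+10+12+19+13 = 73
Hollow-Denton-Fenby-Oak-Larch-Sutton-Hollow: 4+17+24+17+12+18 = 92
Hollow-Denton-Fenby-Oak-Sutton-Larch-Hollow: 4+17+24+10+12+6 = 73
Hollow-Denton-Fenby-Larch-Oak-Sutton-Hollow: 4+17+19+17+10+18 = 85
Hollow-Denton-Fenby-Larch-Sutton-Oak-Hollow: 4+17+19+12+10+11 = 73
Hollow-Denton-Fenby-Sutton-Oak-Larch-Hollow: 4+17+31+10+17+6 = 85
Hollow-Denton-Fenby-Sutton-Larch-Oak-Hollow: 4+17+31+12+17+11 = 92
Hollow-Denton-Larch-Oak-Fenby-Sutton-Hollow: 4+10+17+24+31+18 = 104
Hollow-Denton-Larch-Oak-Sutton-Fenby-Hollow: 4+10+17+10+31+13 = 85
… (46 more)
The minimum is 73.
One optimal route: Hollow → Denton → Oak → Sutton → Larch → Fenby → Hollow (or its reverse).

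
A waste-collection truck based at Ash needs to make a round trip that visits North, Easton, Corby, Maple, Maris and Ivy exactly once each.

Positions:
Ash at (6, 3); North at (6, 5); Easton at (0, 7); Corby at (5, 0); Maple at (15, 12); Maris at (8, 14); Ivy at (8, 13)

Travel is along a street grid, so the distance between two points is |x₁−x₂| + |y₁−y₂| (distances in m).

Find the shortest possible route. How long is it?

With 6 stops there are 6!/2 = 360 distinct round trips (a route and its reverse cost the same).
Ash - North - Easton - Corby - Maple - Maris - Ivy - Ash: 2+8+12+22+9+1+12 = 66
Ash - North - Easton - Corby - Maple - Ivy - Maris - Ash: 2+8+12+22+8+1+13 = 66
Ash - North - Easton - Corby - Maris - Maple - Ivy - Ash: 2+8+12+17+9+8+12 = 68
Ash - North - Easton - Corby - Maris - Ivy - Maple - Ash: 2+8+12+17+1+8+18 = 66
Ash - North - Easton - Corby - Ivy - Maple - Maris - Ash: 2+8+12+16+8+9+13 = 68
Ash - North - Easton - Corby - Ivy - Maris - Maple - Ash: 2+8+12+16+1+9+18 = 66
Ash - North - Easton - Maple - Corby - Maris - Ivy - Ash: 2+8+20+22+17+1+12 = 82
Ash - North - Easton - Maple - Corby - Ivy - Maris - Ash: 2+8+20+22+16+1+13 = 82
… (352 more)
Ash - North - Maple - Maris - Ivy - Easton - Corby - Ash: 2+16+9+1+14+12+4 = 58  ← best
The minimum is 58.
One optimal route: Ash → North → Maple → Maris → Ivy → Easton → Corby → Ash (or its reverse).

Minimum total distance: 58 m.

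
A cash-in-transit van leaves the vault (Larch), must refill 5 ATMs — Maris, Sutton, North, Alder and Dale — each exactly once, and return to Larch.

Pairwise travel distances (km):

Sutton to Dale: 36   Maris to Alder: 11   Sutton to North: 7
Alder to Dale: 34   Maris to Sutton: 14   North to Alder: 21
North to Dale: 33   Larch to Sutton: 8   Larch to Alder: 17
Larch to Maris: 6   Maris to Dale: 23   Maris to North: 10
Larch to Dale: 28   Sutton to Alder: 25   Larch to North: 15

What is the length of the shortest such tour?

98 km — the shortest possible round trip.

With 5 stops there are 5!/2 = 60 distinct round trips (a route and its reverse cost the same).
Larch→Maris→Sutton→North→Alder→Dale→Larch: 6+14+7+21+34+28 = 110
Larch→Maris→Sutton→North→Dale→Alder→Larch: 6+14+7+33+34+17 = 111
Larch→Maris→Sutton→Alder→North→Dale→Larch: 6+14+25+21+33+28 = 127
Larch→Maris→Sutton→Alder→Dale→North→Larch: 6+14+25+34+33+15 = 127
Larch→Maris→Sutton→Dale→North→Alder→Larch: 6+14+36+33+21+17 = 127
Larch→Maris→Sutton→Dale→Alder→North→Larch: 6+14+36+34+21+15 = 126
Larch→Maris→North→Sutton→Alder→Dale→Larch: 6+10+7+25+34+28 = 110
Larch→Maris→North→Sutton→Dale→Alder→Larch: 6+10+7+36+34+17 = 110
Larch→Maris→North→Alder→Sutton→Dale→Larch: 6+10+21+25+36+28 = 126
Larch→Maris→North→Alder→Dale→Sutton→Larch: 6+10+21+34+36+8 = 115
Larch→Maris→North→Dale→Sutton→Alder→Larch: 6+10+33+36+25+17 = 127
Larch→Maris→North→Dale→Alder→Sutton→Larch: 6+10+33+34+25+8 = 116
Larch→Maris→Alder→Sutton→North→Dale→Larch: 6+11+25+7+33+28 = 110
Larch→Maris→Alder→Sutton→Dale→North→Larch: 6+11+25+36+33+15 = 126
… (46 more)
Larch→Sutton→North→Maris→Alder→Dale→Larch: 8+7+10+11+34+28 = 98  ← best
The minimum is 98.
One optimal route: Larch → Sutton → North → Maris → Alder → Dale → Larch (or its reverse).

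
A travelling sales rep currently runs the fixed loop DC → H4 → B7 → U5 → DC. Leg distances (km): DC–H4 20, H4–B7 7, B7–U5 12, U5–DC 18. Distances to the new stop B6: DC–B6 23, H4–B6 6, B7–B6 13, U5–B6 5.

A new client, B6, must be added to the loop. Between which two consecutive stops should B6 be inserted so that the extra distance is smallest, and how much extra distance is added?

Insertion cost between consecutive stops i–j is d(i,B6) + d(B6,j) − d(i,j):
  between DC and H4: 23 + 6 − 20 = 9
  between H4 and B7: 6 + 13 − 7 = 12
  between B7 and U5: 13 + 5 − 12 = 6
  between U5 and DC: 5 + 23 − 18 = 10
Cheapest insertion is between B7 and U5, adding 6.
New total = 57 + 6 = 63.

Minimum extra distance: 6 km, inserting B6 between B7 and U5.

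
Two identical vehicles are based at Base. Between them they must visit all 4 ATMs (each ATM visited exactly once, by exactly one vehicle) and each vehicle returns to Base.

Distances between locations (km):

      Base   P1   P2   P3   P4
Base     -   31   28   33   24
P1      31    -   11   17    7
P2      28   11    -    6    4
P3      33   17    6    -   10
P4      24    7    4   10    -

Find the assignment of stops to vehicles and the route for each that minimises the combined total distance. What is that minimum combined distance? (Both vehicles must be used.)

129 km — the smallest possible combined total.

Try each way of splitting the stops between the two vehicles (each non-empty) and, for each split, find the best tour for each vehicle:
  {P1} + {P2, P3, P4}: 62 + 67 = 129
  {P2} + {P1, P3, P4}: 56 + 81 = 137
  {P1, P2} + {P3, P4}: 70 + 67 = 137
  {P3} + {P1, P2, P4}: 66 + 70 = 136
  {P1, P3} + {P2, P4}: 81 + 56 = 137
  {P2, P3} + {P1, P4}: 67 + 62 = 129
  … (7 splits in total)
Best: vehicle 1 Base → P1 → Base = 62; vehicle 2 Base → P3 → P2 → P4 → Base = 67; combined 129.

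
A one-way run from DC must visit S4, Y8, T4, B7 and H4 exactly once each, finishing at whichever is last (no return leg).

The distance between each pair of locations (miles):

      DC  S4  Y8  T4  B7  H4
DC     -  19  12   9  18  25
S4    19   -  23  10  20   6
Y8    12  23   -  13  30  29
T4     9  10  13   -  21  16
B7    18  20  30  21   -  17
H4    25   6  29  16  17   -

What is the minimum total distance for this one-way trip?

There are 5! = 120 possible orderings.
DC→S4→Y8→T4→B7→H4: 19+23+13+21+17 = 93
DC→S4→Y8→T4→H4→B7: 19+23+13+16+17 = 88
DC→S4→Y8→B7→T4→H4: 19+23+30+21+16 = 109
DC→S4→Y8→B7→H4→T4: 19+23+30+17+16 = 105
DC→S4→Y8→H4→T4→B7: 19+23+29+16+21 = 108
DC→S4→Y8→H4→B7→T4: 19+23+29+17+21 = 109
DC→S4→T4→Y8→B7→H4: 19+10+13+30+17 = 89
DC→S4→T4→Y8→H4→B7: 19+10+13+29+17 = 88
DC→S4→T4→B7→Y8→H4: 19+10+21+30+29 = 109
DC→S4→T4→B7→H4→Y8: 19+10+21+17+29 = 96
DC→S4→T4→H4→Y8→B7: 19+10+16+29+30 = 104
DC→S4→T4→H4→B7→Y8: 19+10+16+17+30 = 92
DC→S4→B7→Y8→T4→H4: 19+20+30+13+16 = 98
DC→S4→B7→Y8→H4→T4: 19+20+30+29+16 = 114
… (106 more)
DC→Y8→T4→S4→H4→B7: 12+13+10+6+17 = 58  ← best
The minimum is 58.
One shortest path: DC → Y8 → T4 → S4 → H4 → B7.

58 miles — the minimum one-way total.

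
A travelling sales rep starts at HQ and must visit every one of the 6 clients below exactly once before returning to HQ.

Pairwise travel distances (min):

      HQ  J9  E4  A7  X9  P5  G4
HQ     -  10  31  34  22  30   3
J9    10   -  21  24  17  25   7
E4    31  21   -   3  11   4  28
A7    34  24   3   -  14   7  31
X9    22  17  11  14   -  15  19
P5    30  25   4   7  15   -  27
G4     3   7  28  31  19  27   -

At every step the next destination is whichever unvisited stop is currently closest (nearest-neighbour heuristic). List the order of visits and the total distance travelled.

Total distance 78 min via the nearest-neighbour route HQ → G4 → J9 → X9 → E4 → A7 → P5 → HQ.

HQ → [G4:3 / J9:10 / X9:22 / P5:30 / E4:31 / A7:34] → G4 (3)
G4 → [J9:7 / X9:19 / P5:27 / E4:28 / A7:31] → J9 (7)
J9 → [X9:17 / E4:21 / A7:24 / P5:25] → X9 (17)
X9 → [E4:11 / A7:14 / P5:15] → E4 (11)
E4 → [A7:3 / P5:4] → A7 (3)
A7 → [P5:7] → P5 (7)
Return P5→HQ: 30.
Total = 3 + 7 + 17 + 11 + 3 + 7 + 30 = 78.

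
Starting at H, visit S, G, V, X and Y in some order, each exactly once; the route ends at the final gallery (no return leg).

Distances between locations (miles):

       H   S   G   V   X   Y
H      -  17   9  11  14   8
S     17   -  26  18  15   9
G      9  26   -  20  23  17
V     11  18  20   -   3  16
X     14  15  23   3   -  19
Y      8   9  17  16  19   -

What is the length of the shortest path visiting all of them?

There are 5! = 120 possible orderings.
H - S - G - V - X - Y: 17+26+20+3+19 = 85
H - S - G - V - Y - X: 17+26+20+16+19 = 98
H - S - G - X - V - Y: 17+26+23+3+16 = 85
H - S - G - X - Y - V: 17+26+23+19+16 = 101
H - S - G - Y - V - X: 17+26+17+16+3 = 79
H - S - G - Y - X - V: 17+26+17+19+3 = 82
H - S - V - G - X - Y: 17+18+20+23+19 = 97
H - S - V - G - Y - X: 17+18+20+17+19 = 91
H - S - V - X - G - Y: 17+18+3+23+17 = 78
H - S - V - X - Y - G: 17+18+3+19+17 = 74
H - S - V - Y - G - X: 17+18+16+17+23 = 91
H - S - V - Y - X - G: 17+18+16+19+23 = 93
H - S - X - G - V - Y: 17+15+23+20+16 = 91
H - S - X - G - Y - V: 17+15+23+17+16 = 88
… (106 more)
H - G - Y - S - X - V: 9+17+9+15+3 = 53  ← best
The minimum is 53.
One shortest path: H → G → Y → S → X → V.

53 miles — the minimum one-way total.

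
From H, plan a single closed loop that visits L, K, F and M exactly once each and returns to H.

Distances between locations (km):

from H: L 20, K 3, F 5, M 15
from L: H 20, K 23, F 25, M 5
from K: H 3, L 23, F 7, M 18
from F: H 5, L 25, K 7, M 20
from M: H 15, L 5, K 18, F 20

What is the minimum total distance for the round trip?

55 km — the shortest possible round trip.

H→L→K→F→M→H: 20+23+7+20+15 = 85
H→L→K→M→F→H: 20+23+18+20+5 = 86
H→L→F→K→M→H: 20+25+7+18+15 = 85
H→L→F→M→K→H: 20+25+20+18+3 = 86
H→L→M→K→F→H: 20+5+18+7+5 = 55
H→L→M→F→K→H: 20+5+20+7+3 = 55
H→K→L→F→M→H: 3+23+25+20+15 = 86
H→K→L→M→F→H: 3+23+5+20+5 = 56
H→K→F→L→M→H: 3+7+25+5+15 = 55
H→K→M→L→F→H: 3+18+5+25+5 = 56
H→F→L→K→M→H: 5+25+23+18+15 = 86
H→F→K→L→M→H: 5+7+23+5+15 = 55
The minimum is 55.
One optimal route: H → L → M → K → F → H (or its reverse).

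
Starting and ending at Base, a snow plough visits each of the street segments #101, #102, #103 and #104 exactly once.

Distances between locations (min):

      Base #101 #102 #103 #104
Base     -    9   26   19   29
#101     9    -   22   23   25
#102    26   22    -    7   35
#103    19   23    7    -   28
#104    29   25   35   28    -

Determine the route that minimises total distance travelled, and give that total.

95 min — the shortest possible round trip.

Base-#101-#102-#103-#104-Base: 9+22+7+28+29 = 95
Base-#101-#102-#104-#103-Base: 9+22+35+28+19 = 113
Base-#101-#103-#102-#104-Base: 9+23+7+35+29 = 103
Base-#101-#103-#104-#102-Base: 9+23+28+35+26 = 121
Base-#101-#104-#102-#103-Base: 9+25+35+7+19 = 95
Base-#101-#104-#103-#102-Base: 9+25+28+7+26 = 95
Base-#102-#101-#103-#104-Base: 26+22+23+28+29 = 128
Base-#102-#101-#104-#103-Base: 26+22+25+28+19 = 120
Base-#102-#103-#101-#104-Base: 26+7+23+25+29 = 110
Base-#102-#104-#101-#103-Base: 26+35+25+23+19 = 128
Base-#103-#101-#102-#104-Base: 19+23+22+35+29 = 128
Base-#103-#102-#101-#104-Base: 19+7+22+25+29 = 102
The minimum is 95.
One optimal route: Base → #101 → #102 → #103 → #104 → Base (or its reverse).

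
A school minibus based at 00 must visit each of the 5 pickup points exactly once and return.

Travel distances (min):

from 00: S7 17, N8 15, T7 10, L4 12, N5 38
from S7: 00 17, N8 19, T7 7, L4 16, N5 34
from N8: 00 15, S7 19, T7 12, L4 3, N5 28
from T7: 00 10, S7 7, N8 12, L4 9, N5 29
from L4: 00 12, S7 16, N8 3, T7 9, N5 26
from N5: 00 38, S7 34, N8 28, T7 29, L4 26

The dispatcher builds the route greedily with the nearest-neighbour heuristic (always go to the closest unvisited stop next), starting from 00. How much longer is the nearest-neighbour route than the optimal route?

From 00: T7=10, L4=12, N8=15, S7=17, N5=38 → choose T7 (10).
From T7: S7=7, L4=9, N8=12, N5=29 → choose S7 (7).
From S7: L4=16, N8=19, N5=34 → choose L4 (16).
From L4: N8=3, N5=26 → choose N8 (3).
From N8: N5=28 → choose N5 (28).
NN route 00 → T7 → S7 → L4 → N8 → N5 → 00 costs 102.
Optimal: 00 → T7 → S7 → N5 → N8 → L4 → 00 costs 94 (by enumerating all 60 distinct tours).
Excess = 102 − 94 = 8.

Excess over optimum: 8 min.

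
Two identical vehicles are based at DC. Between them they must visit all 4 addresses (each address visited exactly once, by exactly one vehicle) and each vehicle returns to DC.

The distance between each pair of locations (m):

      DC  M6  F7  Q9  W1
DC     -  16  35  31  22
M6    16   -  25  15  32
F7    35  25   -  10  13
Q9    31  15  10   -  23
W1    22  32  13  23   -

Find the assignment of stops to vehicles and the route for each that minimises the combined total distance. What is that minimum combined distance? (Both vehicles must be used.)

108 m — the smallest possible combined total.

Check every non-empty split of the stops between the two vehicles; for each half take its own optimal tour:
  {M6} + {F7, Q9, W1}: 32 + 76 = 108
  {F7} + {M6, Q9, W1}: 70 + 76 = 146
  {M6, F7} + {Q9, W1}: 76 + 76 = 152
  {Q9} + {M6, F7, W1}: 62 + 76 = 138
  {M6, Q9} + {F7, W1}: 62 + 70 = 132
  {F7, Q9} + {M6, W1}: 76 + 70 = 146
  … (7 splits in total)
Best: vehicle 1 DC → M6 → DC = 32; vehicle 2 DC → Q9 → F7 → W1 → DC = 76; combined 108.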